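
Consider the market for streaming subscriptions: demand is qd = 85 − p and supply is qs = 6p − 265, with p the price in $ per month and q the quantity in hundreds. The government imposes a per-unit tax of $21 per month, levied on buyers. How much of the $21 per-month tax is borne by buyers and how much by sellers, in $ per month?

Buyers bear $18 per month; sellers bear $3 per month.

Before the tax: set 85 − p = 6p − 265 → p* = $50, q* = 35.
With the tax collected from buyers, demand (in seller-price terms) shifts: qd = 85 − (p + 21).
New equilibrium: buyers pay $68, sellers receive $47, q = 17. (Wedge: pb − ps = 21.)
Burden on buyers: $18; on sellers: $3. (They sum to $21.)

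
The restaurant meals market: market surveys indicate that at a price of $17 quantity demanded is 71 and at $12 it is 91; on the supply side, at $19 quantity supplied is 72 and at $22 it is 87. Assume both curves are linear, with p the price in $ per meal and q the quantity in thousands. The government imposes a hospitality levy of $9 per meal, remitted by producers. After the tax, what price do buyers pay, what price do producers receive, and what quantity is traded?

Buyers pay $23; producers receive $14; quantity = 47.

Demand slope: (91 − 71)/(12 − 17) = -4, so qd = 139 − 4p.
Supply slope: (87 − 72)/(22 − 19) = 5, so qs = 5p − 23.
Without the tax, 139 − 4p = 5p − 23 gives 9p = 162, so p* = $18 and q* = 67.
With the tax collected from producers, supply shifts: qs = 5(p − 9) − 23.
New equilibrium: buyers pay $23, producers receive $14, q = 47. (Wedge: pb − ps = 9.)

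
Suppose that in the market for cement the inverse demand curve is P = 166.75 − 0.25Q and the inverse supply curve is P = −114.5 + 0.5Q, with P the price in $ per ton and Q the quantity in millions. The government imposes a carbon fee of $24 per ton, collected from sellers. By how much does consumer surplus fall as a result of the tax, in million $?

Inverting to Q(P) form: Qd = 667 − 4P; Qs = 2P + 229.
Before the tax: set 667 − 4P = 2P + 229 → P* = $73, Q* = 375.
With the tax collected from sellers, supply shifts: Qs = 2(P − 24) + 229.
Solving gives Q = 343 with buyers paying $81 and sellers receiving $57 (the $24 wedge).
ΔCS is the trapezoid between Q = 343 and Q = 375 of height $8: ½ · (375 + 343) · 8 = $2872.

Consumer surplus falls by $2872 million.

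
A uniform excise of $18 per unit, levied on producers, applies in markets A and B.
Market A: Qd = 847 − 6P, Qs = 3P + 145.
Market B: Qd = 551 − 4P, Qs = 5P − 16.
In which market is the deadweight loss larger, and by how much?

Market B, by $36.

Market A: pre-tax P* = $78, Q* = 379; post-tax Q = 343; deadweight loss = $324.
Market B: pre-tax P* = $63, Q* = 299; post-tax Q = 259; deadweight loss = $360.
Difference: $324 vs $360 → market B is larger by $36.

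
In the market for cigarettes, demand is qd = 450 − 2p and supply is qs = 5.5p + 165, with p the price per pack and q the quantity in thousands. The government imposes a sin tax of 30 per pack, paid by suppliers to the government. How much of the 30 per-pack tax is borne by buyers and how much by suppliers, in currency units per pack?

Buyers bear 22 per pack; suppliers bear 8 per pack.

Without the tax, 450 − 2p = 5.5p + 165 gives 7.5p = 285, so p* = 38 and q* = 374.
With the tax collected from suppliers, supply shifts: qs = 5.5(p − 30) + 165.
Solving gives q = 330 with buyers paying 60 and suppliers receiving 30 (the 30 wedge).
Burden on buyers: 22; on suppliers: 8. (They sum to 30.)
The less price-elastic side of the market bears the larger share of a per-unit tax.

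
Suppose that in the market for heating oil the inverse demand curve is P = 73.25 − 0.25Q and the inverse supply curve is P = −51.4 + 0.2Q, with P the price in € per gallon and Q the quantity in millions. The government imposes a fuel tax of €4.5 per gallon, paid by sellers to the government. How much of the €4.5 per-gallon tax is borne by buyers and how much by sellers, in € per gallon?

Inverting to Q(P) form: Qd = 293 − 4P; Qs = 5P + 257.
Without the tax, 293 − 4P = 5P + 257 gives 9P = 36, so P* = €4 and Q* = 277.
With the tax collected from sellers, supply shifts: Qs = 5(P − 4.5) + 257.
New equilibrium: buyers pay €6.5, sellers receive €2, Q = 267. (Wedge: Pb − Ps = 4.5.)
Burden on buyers: €2.5; on sellers: €2. (They sum to €4.5.)

Buyers bear €2.5 per gallon; sellers bear €2 per gallon.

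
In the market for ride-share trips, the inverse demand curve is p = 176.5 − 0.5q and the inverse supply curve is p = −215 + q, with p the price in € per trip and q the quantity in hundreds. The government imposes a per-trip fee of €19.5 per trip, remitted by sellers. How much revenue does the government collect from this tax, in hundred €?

Tax revenue = €4836 hundred.

Inverting to q(p) form: qd = 353 − 2p; qs = p + 215.
Without the tax, 353 − 2p = p + 215 gives 3p = 138, so p* = €46 and q* = 261.
With the tax collected from sellers, supply shifts: qs = (p − 19.5) + 215.
New equilibrium: consumers pay €52.5, sellers receive €33, q = 248. (Wedge: pb − ps = 19.5.)
Revenue = t · Q = 19.5 · 248 = €4836.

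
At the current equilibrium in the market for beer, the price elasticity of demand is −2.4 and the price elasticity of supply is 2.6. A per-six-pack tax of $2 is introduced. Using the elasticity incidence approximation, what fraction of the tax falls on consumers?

Consumers' share ≈ 0.52.

Incidence ratio: consumers' share ≈ εs / (εs + |εd|) = 2.6 / (2.6 + 2.4) = 0.52.
Supply is the more elastic side, so consumers bear the larger share.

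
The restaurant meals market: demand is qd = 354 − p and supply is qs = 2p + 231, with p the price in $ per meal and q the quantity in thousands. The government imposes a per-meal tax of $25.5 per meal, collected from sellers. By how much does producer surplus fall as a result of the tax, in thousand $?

Producer surplus falls by $2588.25 thousand.

Without the tax, 354 − p = 2p + 231 gives 3p = 123, so p* = $41 and q* = 313.
With the tax collected from sellers, supply shifts: qs = 2(p − 25.5) + 231.
New equilibrium: consumers pay $58, sellers receive $32.5, q = 296. (Wedge: pb − ps = 25.5.)
ΔPS is the trapezoid between Q = 296 and Q = 313 of height $8.5: ½ · (313 + 296) · 8.5 = $2588.25.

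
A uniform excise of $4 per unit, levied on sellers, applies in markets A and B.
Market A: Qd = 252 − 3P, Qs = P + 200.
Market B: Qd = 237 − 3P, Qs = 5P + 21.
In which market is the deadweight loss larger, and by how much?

Market B, by $9.

Market A: pre-tax P* = $13, Q* = 213; post-tax Q = 210; deadweight loss = $6.
Market B: pre-tax P* = $27, Q* = 156; post-tax Q = 148.5; deadweight loss = $15.
Difference: $6 vs $15 → market B is larger by $9.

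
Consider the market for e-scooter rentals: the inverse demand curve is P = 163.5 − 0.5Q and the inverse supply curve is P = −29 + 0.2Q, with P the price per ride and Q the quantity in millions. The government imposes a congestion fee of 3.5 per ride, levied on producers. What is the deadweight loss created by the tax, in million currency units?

Deadweight loss = 8.75 million.

Rewrite in direct form: Qd = 327 − 2P and Qs = 5P + 145.
Before the tax: set 327 − 2P = 5P + 145 → P* = 26, Q* = 275.
With the tax collected from producers, supply shifts: Qs = 5(P − 3.5) + 145.
New equilibrium: consumers pay 28.5, producers receive 25, Q = 270. (Wedge: Pb − Ps = 3.5.)
Quantity falls by |ΔQ| = |275 − 270| = 5.
DWL = ½ · t · |ΔQ| = ½ · 3.5 · 5 = 8.75.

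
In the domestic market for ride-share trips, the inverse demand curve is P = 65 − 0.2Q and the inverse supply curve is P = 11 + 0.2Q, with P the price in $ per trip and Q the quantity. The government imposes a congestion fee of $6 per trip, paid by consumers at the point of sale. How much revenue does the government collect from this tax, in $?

Tax revenue = $720.

Rewrite in direct form: Qd = 325 − 5P and Qs = 5P − 55.
Before the tax: set 325 − 5P = 5P − 55 → P* = $38, Q* = 135.
With the tax collected from consumers, demand (in seller-price terms) shifts: Qd = 325 − 5(P + 6).
Solving gives Q = 120 with consumers paying $41 and producers receiving $35 (the $6 wedge).
Revenue = t · Q = 6 · 120 = $720.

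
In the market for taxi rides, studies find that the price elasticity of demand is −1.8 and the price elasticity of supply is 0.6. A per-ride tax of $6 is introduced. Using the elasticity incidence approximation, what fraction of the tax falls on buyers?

Buyers' share ≈ 0.25.

Incidence ratio: buyers' share ≈ εs / (εs + |εd|) = 0.6 / (0.6 + 1.8) = 0.25.
Supply is the less elastic side, so buyers bear the smaller share.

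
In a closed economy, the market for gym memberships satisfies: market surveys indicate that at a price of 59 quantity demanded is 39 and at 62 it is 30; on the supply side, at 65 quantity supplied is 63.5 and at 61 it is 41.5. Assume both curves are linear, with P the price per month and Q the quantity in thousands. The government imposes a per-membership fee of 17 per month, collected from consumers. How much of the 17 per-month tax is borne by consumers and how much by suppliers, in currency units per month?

Consumers bear 11 per month; suppliers bear 6 per month.

Demand slope: (30 − 39)/(62 − 59) = -3, so Qd = 216 − 3P.
Supply slope: (41.5 − 63.5)/(61 − 65) = 5.5, so Qs = 5.5P − 294.
Before the tax: set 216 − 3P = 5.5P − 294 → P* = 60, Q* = 36.
With the tax collected from consumers, demand (in seller-price terms) shifts: Qd = 216 − 3(P + 17).
Solving gives Q = 3 with consumers paying 71 and suppliers receiving 54 (the 17 wedge).
Burden on consumers: 11; on suppliers: 6. (They sum to 17.)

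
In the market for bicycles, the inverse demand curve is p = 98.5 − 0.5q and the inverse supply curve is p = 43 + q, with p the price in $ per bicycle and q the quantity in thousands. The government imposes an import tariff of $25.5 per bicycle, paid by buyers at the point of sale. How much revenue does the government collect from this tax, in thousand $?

Inverting to q(p) form: qd = 197 − 2p; qs = p − 43.
Without the tax, 197 − 2p = p − 43 gives 3p = 240, so p* = $80 and q* = 37.
With the tax collected from buyers, demand (in seller-price terms) shifts: qd = 197 − 2(p + 25.5).
New equilibrium: buyers pay $88.5, suppliers receive $63, q = 20. (Wedge: pb − ps = 25.5.)
Revenue = t · Q = 25.5 · 20 = $510.

Tax revenue = $510 thousand.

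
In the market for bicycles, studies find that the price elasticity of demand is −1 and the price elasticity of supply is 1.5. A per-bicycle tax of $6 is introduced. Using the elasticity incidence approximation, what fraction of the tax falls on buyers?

Buyers' share ≈ 0.6.

Incidence ratio: buyers' share ≈ εs / (εs + |εd|) = 1.5 / (1.5 + 1) = 0.6.
Supply is the more elastic side, so buyers bear the larger share.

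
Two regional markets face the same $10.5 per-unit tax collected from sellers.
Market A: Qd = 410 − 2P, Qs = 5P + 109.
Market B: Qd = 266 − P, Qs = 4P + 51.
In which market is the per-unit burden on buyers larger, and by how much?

Market B, by $0.9.

Market A: pre-tax P* = $43, Q* = 324; post-tax Q = 309; per-unit burden on buyers = $7.5.
Market B: pre-tax P* = $43, Q* = 223; post-tax Q = 214.6; per-unit burden on buyers = $8.4.
Difference: $7.5 vs $8.4 → market B is larger by $0.9.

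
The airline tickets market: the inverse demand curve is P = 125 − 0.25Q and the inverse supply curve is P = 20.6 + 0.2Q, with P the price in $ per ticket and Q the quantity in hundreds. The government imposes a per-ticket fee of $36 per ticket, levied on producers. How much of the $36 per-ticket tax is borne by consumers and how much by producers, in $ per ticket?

Inverting to Q(P) form: Qd = 500 − 4P; Qs = 5P − 103.
Before the tax: set 500 − 4P = 5P − 103 → P* = $67, Q* = 232.
With the tax collected from producers, supply shifts: Qs = 5(P − 36) − 103.
Solving gives Q = 152 with consumers paying $87 and producers receiving $51 (the $36 wedge).
Burden on consumers: $20; on producers: $16. (They sum to $36.)

Consumers bear $20 per ticket; producers bear $16 per ticket.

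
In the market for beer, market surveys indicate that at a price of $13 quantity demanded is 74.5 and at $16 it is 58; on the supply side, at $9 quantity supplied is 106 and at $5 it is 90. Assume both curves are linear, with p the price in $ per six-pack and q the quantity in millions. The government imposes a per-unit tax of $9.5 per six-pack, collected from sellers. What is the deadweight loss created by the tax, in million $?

Deadweight loss = $104.5 million.

Demand slope: (58 − 74.5)/(16 − 13) = -5.5, so qd = 146 − 5.5p.
Supply slope: (90 − 106)/(5 − 9) = 4, so qs = 4p + 70.
Before the tax: set 146 − 5.5p = 4p + 70 → p* = $8, q* = 102.
With the tax collected from sellers, supply shifts: qs = 4(p − 9.5) + 70.
Solving gives q = 80 with buyers paying $12 and sellers receiving $2.5 (the $9.5 wedge).
Quantity falls by |ΔQ| = |102 − 80| = 22.
DWL = ½ · t · |ΔQ| = ½ · 9.5 · 22 = $104.5.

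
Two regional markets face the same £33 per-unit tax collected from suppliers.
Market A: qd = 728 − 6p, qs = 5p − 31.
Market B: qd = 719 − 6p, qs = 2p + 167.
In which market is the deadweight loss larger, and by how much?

Market A: pre-tax p* = £69, q* = 314; post-tax q = 224; deadweight loss = £1485.
Market B: pre-tax p* = £69, q* = 305; post-tax q = 255.5; deadweight loss = £816.75.
Difference: £1485 vs £816.75 → market A is larger by £668.25.

Market A, by £668.25.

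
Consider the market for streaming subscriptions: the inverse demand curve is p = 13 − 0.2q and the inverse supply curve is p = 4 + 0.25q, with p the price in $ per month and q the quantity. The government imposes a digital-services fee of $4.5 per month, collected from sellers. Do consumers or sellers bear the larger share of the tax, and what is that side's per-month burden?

Rewrite in direct form: qd = 65 − 5p and qs = 4p − 16.
Before the tax: set 65 − 5p = 4p − 16 → p* = $9, q* = 20.
With the tax collected from sellers, supply shifts: qs = 4(p − 4.5) − 16.
Solving gives q = 10 with consumers paying $11 and sellers receiving $6.5 (the $4.5 wedge).
Per-month burden: consumers $2, sellers $2.5.
Sellers take the larger share because supply is less price-elastic here (demand slope 5 vs supply slope 4).
The less price-elastic side of the market bears the larger share of a per-unit tax.

Sellers bear the larger share: $2.5 per month.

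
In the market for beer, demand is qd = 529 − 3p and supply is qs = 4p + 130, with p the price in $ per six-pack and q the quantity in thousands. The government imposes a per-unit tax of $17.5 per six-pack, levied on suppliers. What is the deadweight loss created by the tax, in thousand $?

Deadweight loss = $262.5 thousand.

Without the tax, 529 − 3p = 4p + 130 gives 7p = 399, so p* = $57 and q* = 358.
With the tax collected from suppliers, supply shifts: qs = 4(p − 17.5) + 130.
Solving gives q = 328 with consumers paying $67 and suppliers receiving $49.5 (the $17.5 wedge).
Quantity falls by |ΔQ| = |358 − 328| = 30.
DWL = ½ · t · |ΔQ| = ½ · 17.5 · 30 = $262.5.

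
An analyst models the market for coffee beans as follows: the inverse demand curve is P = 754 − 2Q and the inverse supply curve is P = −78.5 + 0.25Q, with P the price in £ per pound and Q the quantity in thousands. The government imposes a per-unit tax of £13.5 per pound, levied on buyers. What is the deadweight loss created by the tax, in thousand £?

Deadweight loss = £40.5 thousand.

Inverting to Q(P) form: Qd = 377 − 0.5P; Qs = 4P + 314.
Without the tax, 377 − 0.5P = 4P + 314 gives 4.5P = 63, so P* = £14 and Q* = 370.
With the tax collected from buyers, demand (in seller-price terms) shifts: Qd = 377 − 0.5(P + 13.5).
New equilibrium: buyers pay £26, suppliers receive £12.5, Q = 364. (Wedge: Pb − Ps = 13.5.)
Quantity falls by |ΔQ| = |370 − 364| = 6.
DWL = ½ · t · |ΔQ| = ½ · 13.5 · 6 = £40.5.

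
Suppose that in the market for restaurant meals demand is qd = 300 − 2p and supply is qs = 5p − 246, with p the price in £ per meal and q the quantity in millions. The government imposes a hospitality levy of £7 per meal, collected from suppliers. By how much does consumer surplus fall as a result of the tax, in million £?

Consumer surplus falls by £695 million.

Before the tax: set 300 − 2p = 5p − 246 → p* = £78, q* = 144.
With the tax collected from suppliers, supply shifts: qs = 5(p − 7) − 246.
New equilibrium: consumers pay £83, suppliers receive £76, q = 134. (Wedge: pb − ps = 7.)
ΔCS is the trapezoid between Q = 134 and Q = 144 of height £5: ½ · (144 + 134) · 5 = £695.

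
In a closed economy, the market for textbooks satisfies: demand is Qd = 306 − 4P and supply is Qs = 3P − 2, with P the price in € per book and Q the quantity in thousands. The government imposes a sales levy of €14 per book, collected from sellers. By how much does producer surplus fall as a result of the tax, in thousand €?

Without the tax, 306 − 4P = 3P − 2 gives 7P = 308, so P* = €44 and Q* = 130.
With the tax collected from sellers, supply shifts: Qs = 3(P − 14) − 2.
New equilibrium: buyers pay €50, sellers receive €36, Q = 106. (Wedge: Pb − Ps = 14.)
ΔPS is the trapezoid between Q = 106 and Q = 130 of height €8: ½ · (130 + 106) · 8 = €944.

Producer surplus falls by €944 thousand.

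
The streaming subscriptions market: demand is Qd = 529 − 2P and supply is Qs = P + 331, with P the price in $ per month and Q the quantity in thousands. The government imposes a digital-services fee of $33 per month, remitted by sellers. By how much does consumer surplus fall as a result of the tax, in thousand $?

Consumer surplus falls by $4246 thousand.

Before the tax: set 529 − 2P = P + 331 → P* = $66, Q* = 397.
With the tax collected from sellers, supply shifts: Qs = (P − 33) + 331.
Solving gives Q = 375 with consumers paying $77 and sellers receiving $44 (the $33 wedge).
ΔCS is the trapezoid between Q = 375 and Q = 397 of height $11: ½ · (397 + 375) · 11 = $4246.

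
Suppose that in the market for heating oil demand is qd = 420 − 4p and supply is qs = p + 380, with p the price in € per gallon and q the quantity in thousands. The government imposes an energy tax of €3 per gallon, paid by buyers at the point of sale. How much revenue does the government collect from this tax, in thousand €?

Tax revenue = €1156.8 thousand.

Without the tax, 420 − 4p = p + 380 gives 5p = 40, so p* = €8 and q* = 388.
With the tax collected from buyers, demand (in seller-price terms) shifts: qd = 420 − 4(p + 3).
Solving gives q = 385.6 with buyers paying €8.6 and sellers receiving €5.6 (the €3 wedge).
Revenue = t · Q = 3 · 385.6 = €1156.8.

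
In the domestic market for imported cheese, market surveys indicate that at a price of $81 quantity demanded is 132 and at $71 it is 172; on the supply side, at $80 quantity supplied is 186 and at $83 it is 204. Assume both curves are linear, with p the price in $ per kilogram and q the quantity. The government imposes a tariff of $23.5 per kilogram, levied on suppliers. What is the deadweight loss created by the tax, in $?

Demand slope: (172 − 132)/(71 − 81) = -4, so qd = 456 − 4p.
Supply slope: (204 − 186)/(83 − 80) = 6, so qs = 6p − 294.
Before the tax: set 456 − 4p = 6p − 294 → p* = $75, q* = 156.
With the tax collected from suppliers, supply shifts: qs = 6(p − 23.5) − 294.
Solving gives q = 99.6 with consumers paying $89.1 and suppliers receiving $65.6 (the $23.5 wedge).
Quantity falls by |ΔQ| = |156 − 99.6| = 56.4.
DWL = ½ · t · |ΔQ| = ½ · 23.5 · 56.4 = $662.7.

Deadweight loss = $662.7.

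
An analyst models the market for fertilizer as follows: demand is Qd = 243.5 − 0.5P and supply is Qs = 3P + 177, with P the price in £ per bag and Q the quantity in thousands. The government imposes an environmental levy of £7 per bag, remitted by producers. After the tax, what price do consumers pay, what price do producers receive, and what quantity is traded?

Consumers pay £25; producers receive £18; quantity = 231.

Before the tax: set 243.5 − 0.5P = 3P + 177 → P* = £19, Q* = 234.
With the tax collected from producers, supply shifts: Qs = 3(P − 7) + 177.
New equilibrium: consumers pay £25, producers receive £18, Q = 231. (Wedge: Pb − Ps = 7.)
The less price-elastic side of the market bears the larger share of a per-unit tax.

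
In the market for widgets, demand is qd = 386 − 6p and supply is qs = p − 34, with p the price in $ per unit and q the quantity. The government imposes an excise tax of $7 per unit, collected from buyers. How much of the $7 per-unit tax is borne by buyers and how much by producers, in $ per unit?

Without the tax, 386 − 6p = p − 34 gives 7p = 420, so p* = $60 and q* = 26.
With the tax collected from buyers, demand (in seller-price terms) shifts: qd = 386 − 6(p + 7).
New equilibrium: buyers pay $61, producers receive $54, q = 20. (Wedge: pb − ps = 7.)
Burden on buyers: $1; on producers: $6. (They sum to $7.)

Buyers bear $1 per unit; producers bear $6 per unit.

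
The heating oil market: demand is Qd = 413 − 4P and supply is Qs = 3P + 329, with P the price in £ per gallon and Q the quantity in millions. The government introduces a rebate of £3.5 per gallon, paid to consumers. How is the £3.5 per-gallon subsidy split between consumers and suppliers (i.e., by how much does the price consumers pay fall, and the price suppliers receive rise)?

Consumers gain £1.5 per gallon; suppliers gain £2 per gallon.

Without the subsidy, 413 − 4P = 3P + 329 gives 7P = 84, so P* = £12 and Q* = 365.
With a per-unit subsidy paid to consumers, each effectively pays P − 3.5, so demand becomes Qd = 413 − 4(P − 3.5).
New equilibrium: consumers pay £10.5, suppliers receive £14, Q = 371. (Wedge: Pb − Ps = −3.5.)
Gain to consumers: £1.5; to suppliers: £2. (They sum to £3.5.)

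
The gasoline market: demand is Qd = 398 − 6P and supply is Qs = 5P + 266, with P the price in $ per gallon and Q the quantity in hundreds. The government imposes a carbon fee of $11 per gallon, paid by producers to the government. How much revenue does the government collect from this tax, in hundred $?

Before the tax: set 398 − 6P = 5P + 266 → P* = $12, Q* = 326.
With the tax collected from producers, supply shifts: Qs = 5(P − 11) + 266.
New equilibrium: consumers pay $17, producers receive $6, Q = 296. (Wedge: Pb − Ps = 11.)
Revenue = t · Q = 11 · 296 = $3256.

Tax revenue = $3256 hundred.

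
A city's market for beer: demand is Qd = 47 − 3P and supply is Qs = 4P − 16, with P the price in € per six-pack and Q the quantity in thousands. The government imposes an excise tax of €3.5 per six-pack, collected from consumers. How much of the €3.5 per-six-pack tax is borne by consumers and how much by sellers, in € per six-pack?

Consumers bear €2 per six-pack; sellers bear €1.5 per six-pack.

Without the tax, 47 − 3P = 4P − 16 gives 7P = 63, so P* = €9 and Q* = 20.
With the tax collected from consumers, demand (in seller-price terms) shifts: Qd = 47 − 3(P + 3.5).
Solving gives Q = 14 with consumers paying €11 and sellers receiving €7.5 (the €3.5 wedge).
Burden on consumers: €2; on sellers: €1.5. (They sum to €3.5.)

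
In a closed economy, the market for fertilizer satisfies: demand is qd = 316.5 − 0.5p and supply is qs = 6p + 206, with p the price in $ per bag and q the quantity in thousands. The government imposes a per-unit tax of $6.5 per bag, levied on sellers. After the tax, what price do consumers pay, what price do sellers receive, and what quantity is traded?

Consumers pay $23; sellers receive $16.5; quantity = 305.

Before the tax: set 316.5 − 0.5p = 6p + 206 → p* = $17, q* = 308.
With the tax collected from sellers, supply shifts: qs = 6(p − 6.5) + 206.
New equilibrium: consumers pay $23, sellers receive $16.5, q = 305. (Wedge: pb − ps = 6.5.)
The less price-elastic side of the market bears the larger share of a per-unit tax.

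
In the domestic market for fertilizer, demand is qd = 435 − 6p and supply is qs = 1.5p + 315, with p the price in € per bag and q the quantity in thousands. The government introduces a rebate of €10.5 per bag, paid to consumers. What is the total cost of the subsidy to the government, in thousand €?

Government outlay = €3691.8 thousand.

Without the subsidy, 435 − 6p = 1.5p + 315 gives 7.5p = 120, so p* = €16 and q* = 339.
With a per-unit subsidy paid to consumers, each effectively pays p − 10.5, so demand becomes qd = 435 − 6(p − 10.5).
Solving gives q = 351.6 with consumers paying €13.9 and suppliers receiving €24.4 (the €10.5 wedge).
Outlay = t · Q = 10.5 · 351.6 = €3691.8.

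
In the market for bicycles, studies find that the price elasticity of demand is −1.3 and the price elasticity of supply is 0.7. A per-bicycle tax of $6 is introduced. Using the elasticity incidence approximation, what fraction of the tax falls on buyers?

Incidence ratio: buyers' share ≈ εs / (εs + |εd|) = 0.7 / (0.7 + 1.3) = 0.35.
Supply is the less elastic side, so buyers bear the smaller share.

Buyers' share ≈ 0.35.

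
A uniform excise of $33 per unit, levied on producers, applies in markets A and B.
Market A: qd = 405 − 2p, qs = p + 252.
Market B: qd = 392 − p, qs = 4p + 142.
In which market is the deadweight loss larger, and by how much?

Market B, by $72.6.

Market A: pre-tax p* = $51, q* = 303; post-tax q = 281; deadweight loss = $363.
Market B: pre-tax p* = $50, q* = 342; post-tax q = 315.6; deadweight loss = $435.6.
Difference: $363 vs $435.6 → market B is larger by $72.6.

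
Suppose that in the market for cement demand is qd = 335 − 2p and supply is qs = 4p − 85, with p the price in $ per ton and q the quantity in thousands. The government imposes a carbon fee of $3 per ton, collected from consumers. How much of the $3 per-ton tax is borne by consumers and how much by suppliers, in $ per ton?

Without the tax, 335 − 2p = 4p − 85 gives 6p = 420, so p* = $70 and q* = 195.
With the tax collected from consumers, demand (in seller-price terms) shifts: qd = 335 − 2(p + 3).
Solving gives q = 191 with consumers paying $72 and suppliers receiving $69 (the $3 wedge).
Burden on consumers: $2; on suppliers: $1. (They sum to $3.)
The less price-elastic side of the market bears the larger share of a per-unit tax.

Consumers bear $2 per ton; suppliers bear $1 per ton.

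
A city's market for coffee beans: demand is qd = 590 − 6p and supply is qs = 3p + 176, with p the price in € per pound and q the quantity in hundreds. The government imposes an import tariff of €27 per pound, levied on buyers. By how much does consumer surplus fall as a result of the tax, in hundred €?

Consumer surplus falls by €2583 hundred.

Without the tax, 590 − 6p = 3p + 176 gives 9p = 414, so p* = €46 and q* = 314.
With the tax collected from buyers, demand (in seller-price terms) shifts: qd = 590 − 6(p + 27).
New equilibrium: buyers pay €55, sellers receive €28, q = 260. (Wedge: pb − ps = 27.)
ΔCS is the trapezoid between Q = 260 and Q = 314 of height €9: ½ · (314 + 260) · 9 = €2583.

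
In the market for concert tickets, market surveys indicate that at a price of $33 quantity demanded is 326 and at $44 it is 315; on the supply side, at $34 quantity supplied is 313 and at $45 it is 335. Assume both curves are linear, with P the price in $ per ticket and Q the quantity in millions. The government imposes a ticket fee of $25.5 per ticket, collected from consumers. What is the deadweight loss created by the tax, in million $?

Demand slope: (315 − 326)/(44 − 33) = -1, so Qd = 359 − P.
Supply slope: (335 − 313)/(45 − 34) = 2, so Qs = 2P + 245.
Before the tax: set 359 − P = 2P + 245 → P* = $38, Q* = 321.
With the tax collected from consumers, demand (in seller-price terms) shifts: Qd = 359 − (P + 25.5).
New equilibrium: consumers pay $55, suppliers receive $29.5, Q = 304. (Wedge: Pb − Ps = 25.5.)
Quantity falls by |ΔQ| = |321 − 304| = 17.
DWL = ½ · t · |ΔQ| = ½ · 25.5 · 17 = $216.75.

Deadweight loss = $216.75 million.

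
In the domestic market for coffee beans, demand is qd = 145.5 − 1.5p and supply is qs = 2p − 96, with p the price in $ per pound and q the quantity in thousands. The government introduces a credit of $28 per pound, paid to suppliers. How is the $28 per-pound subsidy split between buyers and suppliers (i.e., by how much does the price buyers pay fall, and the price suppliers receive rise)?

Buyers gain $16 per pound; suppliers gain $12 per pound.

Without the subsidy, 145.5 − 1.5p = 2p − 96 gives 3.5p = 241.5, so p* = $69 and q* = 42.
With a per-unit subsidy paid to suppliers, each receives p + 28 per unit sold, so supply becomes qs = 2(p + 28) − 96.
New equilibrium: buyers pay $53, suppliers receive $81, q = 66. (Wedge: pb − ps = −28.)
Gain to buyers: $16; to suppliers: $12. (They sum to $28.)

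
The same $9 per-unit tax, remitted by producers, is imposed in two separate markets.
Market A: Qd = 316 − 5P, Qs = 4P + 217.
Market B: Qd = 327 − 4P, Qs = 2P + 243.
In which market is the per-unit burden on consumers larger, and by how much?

Market A, by $1.

Market A: pre-tax P* = $11, Q* = 261; post-tax Q = 241; per-unit burden on consumers = $4.
Market B: pre-tax P* = $14, Q* = 271; post-tax Q = 259; per-unit burden on consumers = $3.
Difference: $4 vs $3 → market A is larger by $1.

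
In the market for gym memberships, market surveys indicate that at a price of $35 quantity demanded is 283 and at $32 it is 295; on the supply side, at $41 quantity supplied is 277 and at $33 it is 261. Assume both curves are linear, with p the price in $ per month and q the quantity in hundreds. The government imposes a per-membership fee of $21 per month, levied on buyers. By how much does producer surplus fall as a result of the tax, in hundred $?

Producer surplus falls by $3598 hundred.

Demand slope: (295 − 283)/(32 − 35) = -4, so qd = 423 − 4p.
Supply slope: (261 − 277)/(33 − 41) = 2, so qs = 2p + 195.
Without the tax, 423 − 4p = 2p + 195 gives 6p = 228, so p* = $38 and q* = 271.
With the tax collected from buyers, demand (in seller-price terms) shifts: qd = 423 − 4(p + 21).
New equilibrium: buyers pay $45, producers receive $24, q = 243. (Wedge: pb − ps = 21.)
ΔPS is the trapezoid between Q = 243 and Q = 271 of height $14: ½ · (271 + 243) · 14 = $3598.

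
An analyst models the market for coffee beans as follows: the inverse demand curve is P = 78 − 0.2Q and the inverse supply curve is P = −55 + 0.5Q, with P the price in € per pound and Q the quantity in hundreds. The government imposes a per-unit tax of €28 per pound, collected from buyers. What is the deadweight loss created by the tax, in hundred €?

Inverting to Q(P) form: Qd = 390 − 5P; Qs = 2P + 110.
Before the tax: set 390 − 5P = 2P + 110 → P* = €40, Q* = 190.
With the tax collected from buyers, demand (in seller-price terms) shifts: Qd = 390 − 5(P + 28).
Solving gives Q = 150 with buyers paying €48 and suppliers receiving €20 (the €28 wedge).
Quantity falls by |ΔQ| = |190 − 150| = 40.
DWL = ½ · t · |ΔQ| = ½ · 28 · 40 = €560.

Deadweight loss = €560 hundred.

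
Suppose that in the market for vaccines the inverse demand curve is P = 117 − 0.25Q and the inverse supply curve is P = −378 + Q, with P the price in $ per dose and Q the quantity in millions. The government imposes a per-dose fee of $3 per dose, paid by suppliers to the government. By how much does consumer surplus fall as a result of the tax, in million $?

Rewrite in direct form: Qd = 468 − 4P and Qs = P + 378.
Without the tax, 468 − 4P = P + 378 gives 5P = 90, so P* = $18 and Q* = 396.
With the tax collected from suppliers, supply shifts: Qs = (P − 3) + 378.
Solving gives Q = 393.6 with buyers paying $18.6 and suppliers receiving $15.6 (the $3 wedge).
ΔCS is the trapezoid between Q = 393.6 and Q = 396 of height $0.6: ½ · (396 + 393.6) · 0.6 = $236.88.

Consumer surplus falls by $236.88 million.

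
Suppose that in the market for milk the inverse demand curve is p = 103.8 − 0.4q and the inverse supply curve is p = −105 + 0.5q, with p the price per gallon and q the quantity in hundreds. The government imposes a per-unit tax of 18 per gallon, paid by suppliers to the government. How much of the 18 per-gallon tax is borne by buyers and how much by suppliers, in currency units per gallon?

Rewrite in direct form: qd = 259.5 − 2.5p and qs = 2p + 210.
Without the tax, 259.5 − 2.5p = 2p + 210 gives 4.5p = 49.5, so p* = 11 and q* = 232.
With the tax collected from suppliers, supply shifts: qs = 2(p − 18) + 210.
Solving gives q = 212 with buyers paying 19 and suppliers receiving 1 (the 18 wedge).
Burden on buyers: 8; on suppliers: 10. (They sum to 18.)
The less price-elastic side of the market bears the larger share of a per-unit tax.

Buyers bear 8 per gallon; suppliers bear 10 per gallon.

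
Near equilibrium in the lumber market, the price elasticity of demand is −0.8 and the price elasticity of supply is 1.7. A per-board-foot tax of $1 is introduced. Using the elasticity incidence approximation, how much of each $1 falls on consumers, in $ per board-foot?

Incidence ratio: consumers' share ≈ εs / (εs + |εd|) = 1.7 / (1.7 + 0.8) = 0.68.
So consumers bear ≈ 0.68 × $1 = $0.68; suppliers bear $0.32.

Consumers bear ≈ $0.68 per board-foot.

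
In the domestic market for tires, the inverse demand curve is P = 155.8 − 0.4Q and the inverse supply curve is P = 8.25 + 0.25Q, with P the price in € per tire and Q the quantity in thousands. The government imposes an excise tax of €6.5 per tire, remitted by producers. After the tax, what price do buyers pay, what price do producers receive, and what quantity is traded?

Inverting to Q(P) form: Qd = 389.5 − 2.5P; Qs = 4P − 33.
Before the tax: set 389.5 − 2.5P = 4P − 33 → P* = €65, Q* = 227.
With the tax collected from producers, supply shifts: Qs = 4(P − 6.5) − 33.
Solving gives Q = 217 with buyers paying €69 and producers receiving €62.5 (the €6.5 wedge).

Buyers pay €69; producers receive €62.5; quantity = 217.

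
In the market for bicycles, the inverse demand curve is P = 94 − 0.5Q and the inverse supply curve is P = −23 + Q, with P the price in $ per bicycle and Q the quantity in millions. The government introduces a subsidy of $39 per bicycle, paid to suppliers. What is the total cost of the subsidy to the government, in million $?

Government outlay = $4056 million.

Inverting to Q(P) form: Qd = 188 − 2P; Qs = P + 23.
Without the subsidy, 188 − 2P = P + 23 gives 3P = 165, so P* = $55 and Q* = 78.
With a per-unit subsidy paid to suppliers, each receives P + 39 per unit sold, so supply becomes Qs = (P + 39) + 23.
New equilibrium: consumers pay $42, suppliers receive $81, Q = 104. (Wedge: Pb − Ps = −39.)
Outlay = t · Q = 39 · 104 = $4056.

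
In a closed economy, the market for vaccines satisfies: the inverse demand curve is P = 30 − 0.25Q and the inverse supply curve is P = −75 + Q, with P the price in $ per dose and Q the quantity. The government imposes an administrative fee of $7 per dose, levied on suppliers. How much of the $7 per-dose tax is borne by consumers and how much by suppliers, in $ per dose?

Inverting to Q(P) form: Qd = 120 − 4P; Qs = P + 75.
Before the tax: set 120 − 4P = P + 75 → P* = $9, Q* = 84.
With the tax collected from suppliers, supply shifts: Qs = (P − 7) + 75.
New equilibrium: consumers pay $10.4, suppliers receive $3.4, Q = 78.4. (Wedge: Pb − Ps = 7.)
Burden on consumers: $1.4; on suppliers: $5.6. (They sum to $7.)
The less price-elastic side of the market bears the larger share of a per-unit tax.

Consumers bear $1.4 per dose; suppliers bear $5.6 per dose.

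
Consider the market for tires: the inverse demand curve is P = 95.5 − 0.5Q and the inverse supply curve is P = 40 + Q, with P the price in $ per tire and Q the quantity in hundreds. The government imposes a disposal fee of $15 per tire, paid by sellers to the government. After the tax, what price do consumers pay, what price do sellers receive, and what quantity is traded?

Inverting to Q(P) form: Qd = 191 − 2P; Qs = P − 40.
Without the tax, 191 − 2P = P − 40 gives 3P = 231, so P* = $77 and Q* = 37.
With the tax collected from sellers, supply shifts: Qs = (P − 15) − 40.
New equilibrium: consumers pay $82, sellers receive $67, Q = 27. (Wedge: Pb − Ps = 15.)

Consumers pay $82; sellers receive $67; quantity = 27.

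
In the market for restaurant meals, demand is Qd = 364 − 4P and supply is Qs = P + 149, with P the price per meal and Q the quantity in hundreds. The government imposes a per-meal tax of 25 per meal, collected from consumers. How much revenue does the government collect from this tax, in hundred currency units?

Before the tax: set 364 − 4P = P + 149 → P* = 43, Q* = 192.
With the tax collected from consumers, demand (in seller-price terms) shifts: Qd = 364 − 4(P + 25).
Solving gives Q = 172 with consumers paying 48 and producers receiving 23 (the 25 wedge).
Revenue = t · Q = 25 · 172 = 4300.

Tax revenue = 4300 hundred.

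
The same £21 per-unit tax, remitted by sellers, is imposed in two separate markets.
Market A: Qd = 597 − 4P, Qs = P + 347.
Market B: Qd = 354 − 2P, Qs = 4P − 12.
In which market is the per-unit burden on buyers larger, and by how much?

Market A: pre-tax P* = £50, Q* = 397; post-tax Q = 380.2; per-unit burden on buyers = £4.2.
Market B: pre-tax P* = £61, Q* = 232; post-tax Q = 204; per-unit burden on buyers = £14.
Difference: £4.2 vs £14 → market B is larger by £9.8.

Market B, by £9.8.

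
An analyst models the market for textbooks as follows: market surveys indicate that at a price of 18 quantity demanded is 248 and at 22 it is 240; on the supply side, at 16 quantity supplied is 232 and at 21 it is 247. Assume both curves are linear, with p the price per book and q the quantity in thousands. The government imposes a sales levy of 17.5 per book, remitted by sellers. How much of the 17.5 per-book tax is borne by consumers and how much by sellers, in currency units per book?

Demand slope: (240 − 248)/(22 − 18) = -2, so qd = 284 − 2p.
Supply slope: (247 − 232)/(21 − 16) = 3, so qs = 3p + 184.
Before the tax: set 284 − 2p = 3p + 184 → p* = 20, q* = 244.
With the tax collected from sellers, supply shifts: qs = 3(p − 17.5) + 184.
Solving gives q = 223 with consumers paying 30.5 and sellers receiving 13 (the 17.5 wedge).
Burden on consumers: 10.5; on sellers: 7. (They sum to 17.5.)
The less price-elastic side of the market bears the larger share of a per-unit tax.

Consumers bear 10.5 per book; sellers bear 7 per book.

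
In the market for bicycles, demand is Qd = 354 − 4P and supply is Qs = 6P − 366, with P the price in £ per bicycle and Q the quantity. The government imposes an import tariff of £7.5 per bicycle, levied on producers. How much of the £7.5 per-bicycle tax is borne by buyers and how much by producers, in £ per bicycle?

Buyers bear £4.5 per bicycle; producers bear £3 per bicycle.

Without the tax, 354 − 4P = 6P − 366 gives 10P = 720, so P* = £72 and Q* = 66.
With the tax collected from producers, supply shifts: Qs = 6(P − 7.5) − 366.
New equilibrium: buyers pay £76.5, producers receive £69, Q = 48. (Wedge: Pb − Ps = 7.5.)
Burden on buyers: £4.5; on producers: £3. (They sum to £7.5.)
The less price-elastic side of the market bears the larger share of a per-unit tax.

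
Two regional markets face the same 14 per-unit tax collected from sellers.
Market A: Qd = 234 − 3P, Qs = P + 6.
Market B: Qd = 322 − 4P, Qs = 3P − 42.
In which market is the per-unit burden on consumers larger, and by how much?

Market A: pre-tax P* = 57, Q* = 63; post-tax Q = 52.5; per-unit burden on consumers = 3.5.
Market B: pre-tax P* = 52, Q* = 114; post-tax Q = 90; per-unit burden on consumers = 6.
Difference: 3.5 vs 6 → market B is larger by 2.5.

Market B, by 2.5.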